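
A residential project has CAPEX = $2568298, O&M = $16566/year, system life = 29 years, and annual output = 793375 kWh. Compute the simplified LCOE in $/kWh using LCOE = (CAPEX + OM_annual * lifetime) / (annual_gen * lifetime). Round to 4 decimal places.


Total cost = CAPEX + OM * lifetime = 2568298 + 16566 * 29 = 2568298 + 480414 = 3048712
Total generation = annual * lifetime = 793375 * 29 = 23007875 kWh
LCOE = 3048712 / 23007875
LCOE = 0.1325 $/kWh

0.1325


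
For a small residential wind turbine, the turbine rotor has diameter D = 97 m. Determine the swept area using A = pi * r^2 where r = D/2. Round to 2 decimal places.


Compute the rotor radius:
  r = D / 2 = 97 / 2 = 48.5 m
Calculate swept area:
  A = pi * r^2 = pi * 48.5^2
  A = 7389.81 m^2

7389.81


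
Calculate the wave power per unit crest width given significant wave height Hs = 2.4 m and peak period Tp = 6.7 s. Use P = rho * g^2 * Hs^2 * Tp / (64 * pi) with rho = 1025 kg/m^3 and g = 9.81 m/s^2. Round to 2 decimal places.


Apply wave power formula:
  g^2 = 9.81^2 = 96.2361
  Hs^2 = 2.4^2 = 5.76
  Numerator = rho * g^2 * Hs^2 * Tp = 1025 * 96.2361 * 5.76 * 6.7 = 3806792.16
  Denominator = 64 * pi = 201.0619
  P = 3806792.16 / 201.0619 = 18933.43 W/m

18933.43


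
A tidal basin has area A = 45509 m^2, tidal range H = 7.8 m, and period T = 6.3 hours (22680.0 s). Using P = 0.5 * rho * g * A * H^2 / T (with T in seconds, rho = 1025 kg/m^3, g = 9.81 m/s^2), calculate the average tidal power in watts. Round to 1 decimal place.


Convert period to seconds: T = 6.3 * 3600 = 22680.0 s
H^2 = 7.8^2 = 60.84
P = 0.5 * rho * g * A * H^2 / T
P = 0.5 * 1025 * 9.81 * 45509 * 60.84 / 22680.0
P = 613770.9 W

613770.9


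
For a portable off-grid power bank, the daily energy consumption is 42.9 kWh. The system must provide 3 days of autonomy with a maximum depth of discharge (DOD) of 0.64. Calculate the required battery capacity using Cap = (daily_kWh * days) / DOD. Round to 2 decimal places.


Total energy needed = daily * days = 42.9 * 3 = 128.7 kWh
Account for depth of discharge:
  Cap = total_energy / DOD = 128.7 / 0.64
  Cap = 201.09 kWh

201.09


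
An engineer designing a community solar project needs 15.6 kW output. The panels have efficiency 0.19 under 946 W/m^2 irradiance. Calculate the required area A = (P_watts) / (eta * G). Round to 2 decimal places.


Convert target power to watts: P = 15.6 * 1000 = 15600.0 W
Compute denominator: eta * G = 0.19 * 946 = 179.74
Required area A = P / (eta * G) = 15600.0 / 179.74
A = 86.79 m^2

86.79


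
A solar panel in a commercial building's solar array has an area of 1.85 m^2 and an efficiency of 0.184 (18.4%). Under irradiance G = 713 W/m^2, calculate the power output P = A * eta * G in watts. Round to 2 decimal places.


Use the solar power formula P = A * eta * G.
Given: A = 1.85 m^2, eta = 0.184, G = 713 W/m^2
P = 1.85 * 0.184 * 713
P = 242.71 W

242.71


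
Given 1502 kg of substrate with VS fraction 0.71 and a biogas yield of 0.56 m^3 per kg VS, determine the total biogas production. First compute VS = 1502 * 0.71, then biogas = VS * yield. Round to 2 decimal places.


Compute volatile solids:
  VS = mass * VS_fraction = 1502 * 0.71 = 1066.42 kg
Calculate biogas volume:
  Biogas = VS * specific_yield = 1066.42 * 0.56
  Biogas = 597.20 m^3

597.20


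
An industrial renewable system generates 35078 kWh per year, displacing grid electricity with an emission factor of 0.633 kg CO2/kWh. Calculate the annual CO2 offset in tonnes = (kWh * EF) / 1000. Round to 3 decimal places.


CO2 offset in kg = generation * emission_factor
CO2 offset = 35078 * 0.633 = 22204.37 kg
Convert to tonnes:
  CO2 offset = 22204.37 / 1000 = 22.204 tonnes

22.204


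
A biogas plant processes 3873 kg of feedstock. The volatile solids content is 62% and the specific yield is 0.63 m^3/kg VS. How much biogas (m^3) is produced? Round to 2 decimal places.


Compute volatile solids:
  VS = mass * VS_fraction = 3873 * 0.62 = 2401.26 kg
Calculate biogas volume:
  Biogas = VS * specific_yield = 2401.26 * 0.63
  Biogas = 1512.79 m^3

1512.79


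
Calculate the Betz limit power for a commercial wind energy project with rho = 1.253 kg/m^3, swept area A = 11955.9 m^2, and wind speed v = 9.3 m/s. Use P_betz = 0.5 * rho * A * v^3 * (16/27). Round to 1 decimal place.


The Betz coefficient Cp_max = 16/27 = 0.5926
v^3 = 9.3^3 = 804.357
P_betz = 0.5 * rho * A * v^3 * Cp_max
P_betz = 0.5 * 1.253 * 11955.9 * 804.357 * 0.5926
P_betz = 3570330.4 W

3570330.4


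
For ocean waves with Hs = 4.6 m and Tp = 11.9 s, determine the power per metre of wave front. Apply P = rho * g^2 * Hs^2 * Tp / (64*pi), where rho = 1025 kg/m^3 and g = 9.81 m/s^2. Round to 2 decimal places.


Apply wave power formula:
  g^2 = 9.81^2 = 96.2361
  Hs^2 = 4.6^2 = 21.16
  Numerator = rho * g^2 * Hs^2 * Tp = 1025 * 96.2361 * 21.16 * 11.9 = 24838450.8
  Denominator = 64 * pi = 201.0619
  P = 24838450.8 / 201.0619 = 123536.32 W/m

123536.32


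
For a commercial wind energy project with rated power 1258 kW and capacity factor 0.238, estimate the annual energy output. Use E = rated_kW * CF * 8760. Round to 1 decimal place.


Annual energy = rated_kW * capacity_factor * hours_per_year
Given: P_rated = 1258 kW, CF = 0.238, hours = 8760
E = 1258 * 0.238 * 8760
E = 2622779.0 kWh

2622779.0


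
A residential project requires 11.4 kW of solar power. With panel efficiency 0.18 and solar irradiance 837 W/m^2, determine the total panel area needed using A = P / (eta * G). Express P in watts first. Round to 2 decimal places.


Convert target power to watts: P = 11.4 * 1000 = 11400.0 W
Compute denominator: eta * G = 0.18 * 837 = 150.66
Required area A = P / (eta * G) = 11400.0 / 150.66
A = 75.67 m^2

75.67


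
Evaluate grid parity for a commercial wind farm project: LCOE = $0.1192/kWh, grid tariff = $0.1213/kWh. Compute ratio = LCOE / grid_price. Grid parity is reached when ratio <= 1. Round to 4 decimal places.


Compare LCOE to grid price:
  LCOE = $0.1192/kWh, Grid price = $0.1213/kWh
  Ratio = LCOE / grid_price = 0.1192 / 0.1213 = 0.9827
  Grid parity achieved (ratio <= 1)? yes

0.9827


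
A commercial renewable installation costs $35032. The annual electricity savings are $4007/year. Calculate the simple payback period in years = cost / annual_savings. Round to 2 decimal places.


Simple payback period = initial cost / annual savings
Payback = 35032 / 4007
Payback = 8.74 years

8.74


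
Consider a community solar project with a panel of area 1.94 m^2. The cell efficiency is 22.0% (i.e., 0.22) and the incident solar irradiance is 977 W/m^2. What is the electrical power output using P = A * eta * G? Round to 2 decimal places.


Use the solar power formula P = A * eta * G.
Given: A = 1.94 m^2, eta = 0.22, G = 977 W/m^2
P = 1.94 * 0.22 * 977
P = 416.98 W

416.98


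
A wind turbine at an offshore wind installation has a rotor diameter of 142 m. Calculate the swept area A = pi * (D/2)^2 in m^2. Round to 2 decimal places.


Compute the rotor radius:
  r = D / 2 = 142 / 2 = 71.0 m
Calculate swept area:
  A = pi * r^2 = pi * 71.0^2
  A = 15836.77 m^2

15836.77


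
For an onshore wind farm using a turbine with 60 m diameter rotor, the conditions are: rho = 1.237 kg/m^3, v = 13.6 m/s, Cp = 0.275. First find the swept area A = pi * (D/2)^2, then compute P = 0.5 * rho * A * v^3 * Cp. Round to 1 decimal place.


Step 1 -- Compute swept area:
  A = pi * (D/2)^2 = pi * (60/2)^2 = 2827.43 m^2
Step 2 -- Apply wind power equation:
  P = 0.5 * rho * A * v^3 * Cp
  v^3 = 13.6^3 = 2515.456
  P = 0.5 * 1.237 * 2827.43 * 2515.456 * 0.275
  P = 1209710.7 W

1209710.7


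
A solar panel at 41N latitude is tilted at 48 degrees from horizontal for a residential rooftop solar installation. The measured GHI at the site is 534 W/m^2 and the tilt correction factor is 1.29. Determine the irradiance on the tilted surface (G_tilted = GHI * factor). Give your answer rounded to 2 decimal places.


Identify the given values:
  GHI = 534 W/m^2, tilt correction factor = 1.29
Apply the formula G_tilted = GHI * factor:
  G_tilted = 534 * 1.29
  G_tilted = 688.86 W/m^2

688.86


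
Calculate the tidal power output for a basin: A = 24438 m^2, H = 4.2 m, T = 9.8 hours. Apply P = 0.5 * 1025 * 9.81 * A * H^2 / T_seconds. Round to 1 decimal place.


Convert period to seconds: T = 9.8 * 3600 = 35280.0 s
H^2 = 4.2^2 = 17.64
P = 0.5 * rho * g * A * H^2 / T
P = 0.5 * 1025 * 9.81 * 24438 * 17.64 / 35280.0
P = 61432.5 W

61432.5


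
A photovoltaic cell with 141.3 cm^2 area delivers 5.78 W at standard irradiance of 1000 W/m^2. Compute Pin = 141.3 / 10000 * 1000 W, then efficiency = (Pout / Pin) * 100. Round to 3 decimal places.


First compute the input power:
  Pin = area_cm2 / 10000 * G = 141.3 / 10000 * 1000 = 14.13 W
Then compute efficiency:
  Efficiency = (Pout / Pin) * 100 = (5.78 / 14.13) * 100
  Efficiency = 40.906%

40.906


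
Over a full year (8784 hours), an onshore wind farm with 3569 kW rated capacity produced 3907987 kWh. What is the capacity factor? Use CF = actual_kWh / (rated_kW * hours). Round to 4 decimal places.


Capacity factor = actual output / maximum possible output
Maximum possible = rated * hours = 3569 * 8784 = 31350096 kWh
CF = 3907987 / 31350096
CF = 0.1247

0.1247


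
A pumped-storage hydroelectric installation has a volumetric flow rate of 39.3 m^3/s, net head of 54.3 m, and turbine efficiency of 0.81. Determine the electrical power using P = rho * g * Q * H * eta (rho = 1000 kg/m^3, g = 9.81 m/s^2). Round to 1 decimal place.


Apply the hydropower formula P = rho * g * Q * H * eta
rho * g = 1000 * 9.81 = 9810.0
P = 9810.0 * 39.3 * 54.3 * 0.81
P = 16956897.9 W

16956897.9


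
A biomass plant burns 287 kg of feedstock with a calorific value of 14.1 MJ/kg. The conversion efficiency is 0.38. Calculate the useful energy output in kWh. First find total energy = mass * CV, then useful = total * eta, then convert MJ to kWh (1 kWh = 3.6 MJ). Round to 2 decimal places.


Total energy = mass * CV = 287 * 14.1 = 4046.7 MJ
Useful energy = total * eta = 4046.7 * 0.38 = 1537.75 MJ
Convert to kWh: 1537.75 / 3.6
Useful energy = 427.15 kWh

427.15


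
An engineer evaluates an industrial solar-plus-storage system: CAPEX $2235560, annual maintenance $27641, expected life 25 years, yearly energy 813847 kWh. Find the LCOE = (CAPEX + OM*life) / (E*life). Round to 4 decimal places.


Total cost = CAPEX + OM * lifetime = 2235560 + 27641 * 25 = 2235560 + 691025 = 2926585
Total generation = annual * lifetime = 813847 * 25 = 20346175 kWh
LCOE = 2926585 / 20346175
LCOE = 0.1438 $/kWh

0.1438


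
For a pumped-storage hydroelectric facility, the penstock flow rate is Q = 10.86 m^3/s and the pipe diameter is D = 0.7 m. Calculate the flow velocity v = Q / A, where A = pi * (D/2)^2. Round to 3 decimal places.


Compute pipe cross-sectional area:
  A = pi * (D/2)^2 = pi * (0.7/2)^2 = 0.3848 m^2
Calculate velocity:
  v = Q / A = 10.86 / 0.3848
  v = 28.219 m/s

28.219


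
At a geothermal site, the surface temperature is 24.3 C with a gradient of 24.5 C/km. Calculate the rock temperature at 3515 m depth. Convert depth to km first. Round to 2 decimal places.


Convert depth to km: 3515 / 1000 = 3.515 km
Temperature increase = gradient * depth_km = 24.5 * 3.515 = 86.12 C
Temperature at depth = T_surface + delta_T = 24.3 + 86.12
T = 110.42 C

110.42


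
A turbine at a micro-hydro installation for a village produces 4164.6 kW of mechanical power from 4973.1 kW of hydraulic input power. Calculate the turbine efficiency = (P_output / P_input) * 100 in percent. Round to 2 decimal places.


Turbine efficiency = (output power / input power) * 100
eta = (4164.6 / 4973.1) * 100
eta = 83.74%

83.74


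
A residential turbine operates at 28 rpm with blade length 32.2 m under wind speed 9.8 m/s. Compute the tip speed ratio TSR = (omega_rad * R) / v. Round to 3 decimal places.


Convert rotational speed to rad/s:
  omega = 28 * 2 * pi / 60 = 2.9322 rad/s
Compute tip speed:
  v_tip = omega * R = 2.9322 * 32.2 = 94.415 m/s
Tip speed ratio:
  TSR = v_tip / v_wind = 94.415 / 9.8 = 9.634

9.634


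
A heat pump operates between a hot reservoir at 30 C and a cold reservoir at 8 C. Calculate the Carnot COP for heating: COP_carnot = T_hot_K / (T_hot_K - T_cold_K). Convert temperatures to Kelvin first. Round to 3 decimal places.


Convert to Kelvin:
  T_hot = 30 + 273.15 = 303.15 K
  T_cold = 8 + 273.15 = 281.15 K
Apply Carnot COP formula:
  COP = T_hot_K / (T_hot_K - T_cold_K) = 303.15 / 22.0
  COP = 13.780

13.780


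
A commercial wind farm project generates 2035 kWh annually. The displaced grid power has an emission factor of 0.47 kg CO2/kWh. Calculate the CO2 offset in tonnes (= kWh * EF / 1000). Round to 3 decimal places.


CO2 offset in kg = generation * emission_factor
CO2 offset = 2035 * 0.47 = 956.45 kg
Convert to tonnes:
  CO2 offset = 956.45 / 1000 = 0.956 tonnes

0.956


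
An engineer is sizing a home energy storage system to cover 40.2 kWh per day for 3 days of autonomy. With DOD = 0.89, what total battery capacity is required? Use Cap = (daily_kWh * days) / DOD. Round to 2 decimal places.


Total energy needed = daily * days = 40.2 * 3 = 120.6 kWh
Account for depth of discharge:
  Cap = total_energy / DOD = 120.6 / 0.89
  Cap = 135.51 kWh

135.51


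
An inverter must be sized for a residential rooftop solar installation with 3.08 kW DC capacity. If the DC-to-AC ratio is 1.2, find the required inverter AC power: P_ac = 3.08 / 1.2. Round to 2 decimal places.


The inverter AC capacity is determined by the DC/AC ratio.
Given: P_dc = 3.08 kW, DC/AC ratio = 1.2
P_ac = P_dc / ratio = 3.08 / 1.2
P_ac = 2.57 kW

2.57


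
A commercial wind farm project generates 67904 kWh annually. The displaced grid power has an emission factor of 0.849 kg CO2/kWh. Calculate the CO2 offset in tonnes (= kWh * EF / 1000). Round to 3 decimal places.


CO2 offset in kg = generation * emission_factor
CO2 offset = 67904 * 0.849 = 57650.5 kg
Convert to tonnes:
  CO2 offset = 57650.5 / 1000 = 57.650 tonnes

57.650


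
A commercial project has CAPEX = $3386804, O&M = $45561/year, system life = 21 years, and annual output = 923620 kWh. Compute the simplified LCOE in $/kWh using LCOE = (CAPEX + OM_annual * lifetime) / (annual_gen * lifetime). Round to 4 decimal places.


Total cost = CAPEX + OM * lifetime = 3386804 + 45561 * 21 = 3386804 + 956781 = 4343585
Total generation = annual * lifetime = 923620 * 21 = 19396020 kWh
LCOE = 4343585 / 19396020
LCOE = 0.2239 $/kWh

0.2239


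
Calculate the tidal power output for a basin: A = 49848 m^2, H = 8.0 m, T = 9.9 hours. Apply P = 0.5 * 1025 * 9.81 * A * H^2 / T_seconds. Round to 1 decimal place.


Convert period to seconds: T = 9.9 * 3600 = 35640.0 s
H^2 = 8.0^2 = 64.0
P = 0.5 * rho * g * A * H^2 / T
P = 0.5 * 1025 * 9.81 * 49848 * 64.0 / 35640.0
P = 450041.8 W

450041.8


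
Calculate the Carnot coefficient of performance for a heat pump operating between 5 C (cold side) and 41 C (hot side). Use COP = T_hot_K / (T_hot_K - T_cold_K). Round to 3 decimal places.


Convert to Kelvin:
  T_hot = 41 + 273.15 = 314.15 K
  T_cold = 5 + 273.15 = 278.15 K
Apply Carnot COP formula:
  COP = T_hot_K / (T_hot_K - T_cold_K) = 314.15 / 36.0
  COP = 8.726

8.726


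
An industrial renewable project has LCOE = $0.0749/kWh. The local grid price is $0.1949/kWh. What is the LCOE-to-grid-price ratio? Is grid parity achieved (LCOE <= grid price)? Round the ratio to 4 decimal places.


Compare LCOE to grid price:
  LCOE = $0.0749/kWh, Grid price = $0.1949/kWh
  Ratio = LCOE / grid_price = 0.0749 / 0.1949 = 0.3843
  Grid parity achieved (ratio <= 1)? yes

0.3843


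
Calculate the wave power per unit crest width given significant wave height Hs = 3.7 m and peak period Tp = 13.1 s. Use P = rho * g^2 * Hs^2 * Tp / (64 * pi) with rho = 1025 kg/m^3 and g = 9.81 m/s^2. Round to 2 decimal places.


Apply wave power formula:
  g^2 = 9.81^2 = 96.2361
  Hs^2 = 3.7^2 = 13.69
  Numerator = rho * g^2 * Hs^2 * Tp = 1025 * 96.2361 * 13.69 * 13.1 = 17690358.09
  Denominator = 64 * pi = 201.0619
  P = 17690358.09 / 201.0619 = 87984.62 W/m

87984.62


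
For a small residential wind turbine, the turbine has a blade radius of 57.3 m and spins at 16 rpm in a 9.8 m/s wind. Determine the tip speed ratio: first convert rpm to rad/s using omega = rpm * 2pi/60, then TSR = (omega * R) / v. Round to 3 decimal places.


Convert rotational speed to rad/s:
  omega = 16 * 2 * pi / 60 = 1.6755 rad/s
Compute tip speed:
  v_tip = omega * R = 1.6755 * 57.3 = 96.007 m/s
Tip speed ratio:
  TSR = v_tip / v_wind = 96.007 / 9.8 = 9.797

9.797


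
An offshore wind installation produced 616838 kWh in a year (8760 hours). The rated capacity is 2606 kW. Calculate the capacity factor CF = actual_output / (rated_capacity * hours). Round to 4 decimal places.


Capacity factor = actual output / maximum possible output
Maximum possible = rated * hours = 2606 * 8760 = 22828560 kWh
CF = 616838 / 22828560
CF = 0.0270

0.0270


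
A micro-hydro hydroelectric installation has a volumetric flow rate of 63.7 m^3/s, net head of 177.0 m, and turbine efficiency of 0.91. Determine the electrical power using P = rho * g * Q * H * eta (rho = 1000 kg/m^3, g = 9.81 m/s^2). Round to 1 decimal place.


Apply the hydropower formula P = rho * g * Q * H * eta
rho * g = 1000 * 9.81 = 9810.0
P = 9810.0 * 63.7 * 177.0 * 0.91
P = 100652159.8 W

100652159.8


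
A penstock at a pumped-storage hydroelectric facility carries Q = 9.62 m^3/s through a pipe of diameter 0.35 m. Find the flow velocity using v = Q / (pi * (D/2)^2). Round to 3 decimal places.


Compute pipe cross-sectional area:
  A = pi * (D/2)^2 = pi * (0.35/2)^2 = 0.0962 m^2
Calculate velocity:
  v = Q / A = 9.62 / 0.0962
  v = 99.988 m/s

99.988


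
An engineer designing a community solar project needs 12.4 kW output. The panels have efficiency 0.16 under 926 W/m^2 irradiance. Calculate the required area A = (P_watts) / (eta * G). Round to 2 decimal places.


Convert target power to watts: P = 12.4 * 1000 = 12400.0 W
Compute denominator: eta * G = 0.16 * 926 = 148.16
Required area A = P / (eta * G) = 12400.0 / 148.16
A = 83.69 m^2

83.69


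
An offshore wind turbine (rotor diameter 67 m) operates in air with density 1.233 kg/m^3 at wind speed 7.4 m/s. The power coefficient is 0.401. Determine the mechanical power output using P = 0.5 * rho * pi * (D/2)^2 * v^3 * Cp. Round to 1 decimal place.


Step 1 -- Compute swept area:
  A = pi * (D/2)^2 = pi * (67/2)^2 = 3525.65 m^2
Step 2 -- Apply wind power equation:
  P = 0.5 * rho * A * v^3 * Cp
  v^3 = 7.4^3 = 405.224
  P = 0.5 * 1.233 * 3525.65 * 405.224 * 0.401
  P = 353193.0 W

353193.0


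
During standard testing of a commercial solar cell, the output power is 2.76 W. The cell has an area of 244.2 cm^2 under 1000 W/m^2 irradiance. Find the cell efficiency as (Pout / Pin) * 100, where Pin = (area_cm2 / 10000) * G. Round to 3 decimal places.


First compute the input power:
  Pin = area_cm2 / 10000 * G = 244.2 / 10000 * 1000 = 24.42 W
Then compute efficiency:
  Efficiency = (Pout / Pin) * 100 = (2.76 / 24.42) * 100
  Efficiency = 11.302%

11.302


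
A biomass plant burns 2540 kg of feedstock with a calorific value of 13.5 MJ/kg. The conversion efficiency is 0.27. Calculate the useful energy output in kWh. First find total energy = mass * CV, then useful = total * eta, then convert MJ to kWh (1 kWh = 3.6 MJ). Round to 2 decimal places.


Total energy = mass * CV = 2540 * 13.5 = 34290.0 MJ
Useful energy = total * eta = 34290.0 * 0.27 = 9258.3 MJ
Convert to kWh: 9258.3 / 3.6
Useful energy = 2571.75 kWh

2571.75


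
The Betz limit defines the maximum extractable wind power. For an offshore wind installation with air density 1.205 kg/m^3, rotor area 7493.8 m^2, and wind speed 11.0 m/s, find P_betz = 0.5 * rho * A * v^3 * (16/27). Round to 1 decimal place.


The Betz coefficient Cp_max = 16/27 = 0.5926
v^3 = 11.0^3 = 1331.0
P_betz = 0.5 * rho * A * v^3 * Cp_max
P_betz = 0.5 * 1.205 * 7493.8 * 1331.0 * 0.5926
P_betz = 3561175.9 W

3561175.9


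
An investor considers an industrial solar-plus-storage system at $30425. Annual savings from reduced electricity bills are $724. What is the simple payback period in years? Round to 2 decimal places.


Simple payback period = initial cost / annual savings
Payback = 30425 / 724
Payback = 42.02 years

42.02


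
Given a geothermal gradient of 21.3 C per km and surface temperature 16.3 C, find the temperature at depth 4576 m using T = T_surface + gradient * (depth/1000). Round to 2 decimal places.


Convert depth to km: 4576 / 1000 = 4.576 km
Temperature increase = gradient * depth_km = 21.3 * 4.576 = 97.47 C
Temperature at depth = T_surface + delta_T = 16.3 + 97.47
T = 113.77 C

113.77


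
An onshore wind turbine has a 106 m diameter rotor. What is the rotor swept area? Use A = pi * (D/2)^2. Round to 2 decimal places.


Compute the rotor radius:
  r = D / 2 = 106 / 2 = 53.0 m
Calculate swept area:
  A = pi * r^2 = pi * 53.0^2
  A = 8824.73 m^2

8824.73


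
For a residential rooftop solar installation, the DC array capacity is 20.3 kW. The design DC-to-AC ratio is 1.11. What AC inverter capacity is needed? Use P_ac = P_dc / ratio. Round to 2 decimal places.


The inverter AC capacity is determined by the DC/AC ratio.
Given: P_dc = 20.3 kW, DC/AC ratio = 1.11
P_ac = P_dc / ratio = 20.3 / 1.11
P_ac = 18.29 kW

18.29


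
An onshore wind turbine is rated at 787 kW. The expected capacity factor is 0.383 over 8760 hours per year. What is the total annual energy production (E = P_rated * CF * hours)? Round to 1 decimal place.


Annual energy = rated_kW * capacity_factor * hours_per_year
Given: P_rated = 787 kW, CF = 0.383, hours = 8760
E = 787 * 0.383 * 8760
E = 2640448.0 kWh

2640448.0


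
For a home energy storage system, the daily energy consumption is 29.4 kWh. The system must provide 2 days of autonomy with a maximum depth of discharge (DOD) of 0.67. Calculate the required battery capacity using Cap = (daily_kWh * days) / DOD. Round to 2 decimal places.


Total energy needed = daily * days = 29.4 * 2 = 58.8 kWh
Account for depth of discharge:
  Cap = total_energy / DOD = 58.8 / 0.67
  Cap = 87.76 kWh

87.76


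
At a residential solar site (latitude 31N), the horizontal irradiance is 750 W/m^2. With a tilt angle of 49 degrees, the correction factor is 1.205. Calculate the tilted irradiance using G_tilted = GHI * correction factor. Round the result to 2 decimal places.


Identify the given values:
  GHI = 750 W/m^2, tilt correction factor = 1.205
Apply the formula G_tilted = GHI * factor:
  G_tilted = 750 * 1.205
  G_tilted = 903.75 W/m^2

903.75


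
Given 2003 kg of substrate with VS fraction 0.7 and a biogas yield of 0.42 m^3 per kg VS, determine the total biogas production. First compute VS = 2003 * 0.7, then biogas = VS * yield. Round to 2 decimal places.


Compute volatile solids:
  VS = mass * VS_fraction = 2003 * 0.7 = 1402.1 kg
Calculate biogas volume:
  Biogas = VS * specific_yield = 1402.1 * 0.42
  Biogas = 588.88 m^3

588.88


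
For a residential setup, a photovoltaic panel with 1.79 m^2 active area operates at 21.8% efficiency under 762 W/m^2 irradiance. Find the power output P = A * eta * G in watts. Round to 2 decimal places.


Use the solar power formula P = A * eta * G.
Given: A = 1.79 m^2, eta = 0.218, G = 762 W/m^2
P = 1.79 * 0.218 * 762
P = 297.35 W

297.35


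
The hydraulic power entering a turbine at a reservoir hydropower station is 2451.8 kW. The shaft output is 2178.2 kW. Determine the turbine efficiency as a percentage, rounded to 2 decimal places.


Turbine efficiency = (output power / input power) * 100
eta = (2178.2 / 2451.8) * 100
eta = 88.84%

88.84


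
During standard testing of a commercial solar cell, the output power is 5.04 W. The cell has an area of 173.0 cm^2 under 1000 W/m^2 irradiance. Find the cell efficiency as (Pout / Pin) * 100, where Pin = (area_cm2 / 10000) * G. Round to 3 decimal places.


First compute the input power:
  Pin = area_cm2 / 10000 * G = 173.0 / 10000 * 1000 = 17.3 W
Then compute efficiency:
  Efficiency = (Pout / Pin) * 100 = (5.04 / 17.3) * 100
  Efficiency = 29.133%

29.133


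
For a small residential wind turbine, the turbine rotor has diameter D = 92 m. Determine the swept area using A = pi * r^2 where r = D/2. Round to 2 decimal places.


Compute the rotor radius:
  r = D / 2 = 92 / 2 = 46.0 m
Calculate swept area:
  A = pi * r^2 = pi * 46.0^2
  A = 6647.61 m^2

6647.61


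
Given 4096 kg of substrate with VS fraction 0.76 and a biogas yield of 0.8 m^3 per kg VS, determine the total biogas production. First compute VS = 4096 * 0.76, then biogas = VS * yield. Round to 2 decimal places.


Compute volatile solids:
  VS = mass * VS_fraction = 4096 * 0.76 = 3112.96 kg
Calculate biogas volume:
  Biogas = VS * specific_yield = 3112.96 * 0.8
  Biogas = 2490.37 m^3

2490.37


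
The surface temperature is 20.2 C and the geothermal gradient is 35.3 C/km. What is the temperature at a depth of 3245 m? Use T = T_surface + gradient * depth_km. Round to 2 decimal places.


Convert depth to km: 3245 / 1000 = 3.245 km
Temperature increase = gradient * depth_km = 35.3 * 3.245 = 114.55 C
Temperature at depth = T_surface + delta_T = 20.2 + 114.55
T = 134.75 C

134.75


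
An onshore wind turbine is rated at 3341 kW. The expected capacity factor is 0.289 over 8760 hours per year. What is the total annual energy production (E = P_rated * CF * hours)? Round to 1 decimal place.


Annual energy = rated_kW * capacity_factor * hours_per_year
Given: P_rated = 3341 kW, CF = 0.289, hours = 8760
E = 3341 * 0.289 * 8760
E = 8458209.2 kWh

8458209.2


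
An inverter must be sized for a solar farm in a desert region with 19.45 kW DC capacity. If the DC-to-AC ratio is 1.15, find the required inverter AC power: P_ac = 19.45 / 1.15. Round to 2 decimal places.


The inverter AC capacity is determined by the DC/AC ratio.
Given: P_dc = 19.45 kW, DC/AC ratio = 1.15
P_ac = P_dc / ratio = 19.45 / 1.15
P_ac = 16.91 kW

16.91


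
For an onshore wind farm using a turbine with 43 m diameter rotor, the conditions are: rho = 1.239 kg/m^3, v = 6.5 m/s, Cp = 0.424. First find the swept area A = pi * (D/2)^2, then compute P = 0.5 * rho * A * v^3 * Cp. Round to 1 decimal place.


Step 1 -- Compute swept area:
  A = pi * (D/2)^2 = pi * (43/2)^2 = 1452.2 m^2
Step 2 -- Apply wind power equation:
  P = 0.5 * rho * A * v^3 * Cp
  v^3 = 6.5^3 = 274.625
  P = 0.5 * 1.239 * 1452.2 * 274.625 * 0.424
  P = 104754.8 W

104754.8


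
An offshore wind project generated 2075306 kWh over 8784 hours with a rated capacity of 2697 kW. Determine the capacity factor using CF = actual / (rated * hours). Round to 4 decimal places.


Capacity factor = actual output / maximum possible output
Maximum possible = rated * hours = 2697 * 8784 = 23690448 kWh
CF = 2075306 / 23690448
CF = 0.0876

0.0876


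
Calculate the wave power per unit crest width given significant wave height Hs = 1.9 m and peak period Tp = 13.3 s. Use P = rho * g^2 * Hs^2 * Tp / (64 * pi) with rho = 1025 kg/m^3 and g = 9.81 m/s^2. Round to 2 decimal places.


Apply wave power formula:
  g^2 = 9.81^2 = 96.2361
  Hs^2 = 1.9^2 = 3.61
  Numerator = rho * g^2 * Hs^2 * Tp = 1025 * 96.2361 * 3.61 * 13.3 = 4736098.47
  Denominator = 64 * pi = 201.0619
  P = 4736098.47 / 201.0619 = 23555.42 W/m

23555.42


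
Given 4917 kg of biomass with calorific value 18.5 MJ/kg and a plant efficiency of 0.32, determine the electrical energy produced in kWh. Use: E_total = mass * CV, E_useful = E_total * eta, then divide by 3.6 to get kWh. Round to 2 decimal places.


Total energy = mass * CV = 4917 * 18.5 = 90964.5 MJ
Useful energy = total * eta = 90964.5 * 0.32 = 29108.64 MJ
Convert to kWh: 29108.64 / 3.6
Useful energy = 8085.73 kWh

8085.73


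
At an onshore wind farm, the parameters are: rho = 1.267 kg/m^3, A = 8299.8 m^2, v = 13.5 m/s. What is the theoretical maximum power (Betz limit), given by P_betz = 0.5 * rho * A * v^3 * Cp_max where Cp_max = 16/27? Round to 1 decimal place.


The Betz coefficient Cp_max = 16/27 = 0.5926
v^3 = 13.5^3 = 2460.375
P_betz = 0.5 * rho * A * v^3 * Cp_max
P_betz = 0.5 * 1.267 * 8299.8 * 2460.375 * 0.5926
P_betz = 7666052.2 W

7666052.2


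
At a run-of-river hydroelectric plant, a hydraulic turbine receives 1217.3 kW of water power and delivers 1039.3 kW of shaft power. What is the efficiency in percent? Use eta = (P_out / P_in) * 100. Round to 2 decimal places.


Turbine efficiency = (output power / input power) * 100
eta = (1039.3 / 1217.3) * 100
eta = 85.38%

85.38


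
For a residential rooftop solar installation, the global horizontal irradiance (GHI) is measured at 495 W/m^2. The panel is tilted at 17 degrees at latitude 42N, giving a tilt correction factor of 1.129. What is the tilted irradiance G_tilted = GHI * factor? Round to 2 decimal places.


Identify the given values:
  GHI = 495 W/m^2, tilt correction factor = 1.129
Apply the formula G_tilted = GHI * factor:
  G_tilted = 495 * 1.129
  G_tilted = 558.86 W/m^2

558.86


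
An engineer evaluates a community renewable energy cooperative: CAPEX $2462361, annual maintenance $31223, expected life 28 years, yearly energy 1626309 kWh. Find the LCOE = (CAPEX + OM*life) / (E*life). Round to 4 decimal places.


Total cost = CAPEX + OM * lifetime = 2462361 + 31223 * 28 = 2462361 + 874244 = 3336605
Total generation = annual * lifetime = 1626309 * 28 = 45536652 kWh
LCOE = 3336605 / 45536652
LCOE = 0.0733 $/kWh

0.0733


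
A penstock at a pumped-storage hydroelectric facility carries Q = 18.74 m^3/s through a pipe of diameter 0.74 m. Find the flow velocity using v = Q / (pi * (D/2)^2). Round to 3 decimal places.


Compute pipe cross-sectional area:
  A = pi * (D/2)^2 = pi * (0.74/2)^2 = 0.4301 m^2
Calculate velocity:
  v = Q / A = 18.74 / 0.4301
  v = 43.573 m/s

43.573


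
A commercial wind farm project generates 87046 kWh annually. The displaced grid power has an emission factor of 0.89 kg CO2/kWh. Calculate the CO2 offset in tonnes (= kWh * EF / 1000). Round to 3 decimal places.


CO2 offset in kg = generation * emission_factor
CO2 offset = 87046 * 0.89 = 77470.94 kg
Convert to tonnes:
  CO2 offset = 77470.94 / 1000 = 77.471 tonnes

77.471


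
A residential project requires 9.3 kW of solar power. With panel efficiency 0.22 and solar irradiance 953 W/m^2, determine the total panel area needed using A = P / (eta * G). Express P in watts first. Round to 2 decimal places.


Convert target power to watts: P = 9.3 * 1000 = 9300.0 W
Compute denominator: eta * G = 0.22 * 953 = 209.66
Required area A = P / (eta * G) = 9300.0 / 209.66
A = 44.36 m^2

44.36


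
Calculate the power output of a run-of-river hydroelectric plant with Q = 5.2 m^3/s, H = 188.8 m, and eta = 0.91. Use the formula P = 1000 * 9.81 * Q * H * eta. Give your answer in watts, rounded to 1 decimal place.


Apply the hydropower formula P = rho * g * Q * H * eta
rho * g = 1000 * 9.81 = 9810.0
P = 9810.0 * 5.2 * 188.8 * 0.91
P = 8764269.7 W

8764269.7


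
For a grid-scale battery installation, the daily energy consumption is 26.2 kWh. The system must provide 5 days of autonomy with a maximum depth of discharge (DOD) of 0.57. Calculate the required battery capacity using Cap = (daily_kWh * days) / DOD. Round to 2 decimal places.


Total energy needed = daily * days = 26.2 * 5 = 131.0 kWh
Account for depth of discharge:
  Cap = total_energy / DOD = 131.0 / 0.57
  Cap = 229.82 kWh

229.82


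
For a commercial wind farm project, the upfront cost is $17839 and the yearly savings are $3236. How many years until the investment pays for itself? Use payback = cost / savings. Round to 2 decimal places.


Simple payback period = initial cost / annual savings
Payback = 17839 / 3236
Payback = 5.51 years

5.51


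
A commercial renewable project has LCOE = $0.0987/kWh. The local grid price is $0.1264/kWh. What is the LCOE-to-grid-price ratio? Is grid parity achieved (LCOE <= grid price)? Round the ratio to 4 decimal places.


Compare LCOE to grid price:
  LCOE = $0.0987/kWh, Grid price = $0.1264/kWh
  Ratio = LCOE / grid_price = 0.0987 / 0.1264 = 0.7809
  Grid parity achieved (ratio <= 1)? yes

0.7809


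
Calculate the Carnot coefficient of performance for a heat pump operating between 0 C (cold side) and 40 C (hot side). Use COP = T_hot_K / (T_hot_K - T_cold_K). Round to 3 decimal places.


Convert to Kelvin:
  T_hot = 40 + 273.15 = 313.15 K
  T_cold = 0 + 273.15 = 273.15 K
Apply Carnot COP formula:
  COP = T_hot_K / (T_hot_K - T_cold_K) = 313.15 / 40.0
  COP = 7.829

7.829


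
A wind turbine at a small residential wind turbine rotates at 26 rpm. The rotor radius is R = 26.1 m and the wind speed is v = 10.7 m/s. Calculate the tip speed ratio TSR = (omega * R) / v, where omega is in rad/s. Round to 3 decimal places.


Convert rotational speed to rad/s:
  omega = 26 * 2 * pi / 60 = 2.7227 rad/s
Compute tip speed:
  v_tip = omega * R = 2.7227 * 26.1 = 71.063 m/s
Tip speed ratio:
  TSR = v_tip / v_wind = 71.063 / 10.7 = 6.641

6.641


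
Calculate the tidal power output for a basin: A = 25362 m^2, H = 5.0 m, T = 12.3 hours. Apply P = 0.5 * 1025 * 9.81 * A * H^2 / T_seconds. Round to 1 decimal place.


Convert period to seconds: T = 12.3 * 3600 = 44280.0 s
H^2 = 5.0^2 = 25.0
P = 0.5 * rho * g * A * H^2 / T
P = 0.5 * 1025 * 9.81 * 25362 * 25.0 / 44280.0
P = 71991.1 W

71991.1


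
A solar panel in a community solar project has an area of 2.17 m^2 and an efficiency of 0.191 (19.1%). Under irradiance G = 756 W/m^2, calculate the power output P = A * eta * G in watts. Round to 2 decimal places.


Use the solar power formula P = A * eta * G.
Given: A = 2.17 m^2, eta = 0.191, G = 756 W/m^2
P = 2.17 * 0.191 * 756
P = 313.34 W

313.34


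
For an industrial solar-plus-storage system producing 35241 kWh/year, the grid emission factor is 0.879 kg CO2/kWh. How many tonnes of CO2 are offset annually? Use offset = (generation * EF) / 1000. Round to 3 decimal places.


CO2 offset in kg = generation * emission_factor
CO2 offset = 35241 * 0.879 = 30976.84 kg
Convert to tonnes:
  CO2 offset = 30976.84 / 1000 = 30.977 tonnes

30.977


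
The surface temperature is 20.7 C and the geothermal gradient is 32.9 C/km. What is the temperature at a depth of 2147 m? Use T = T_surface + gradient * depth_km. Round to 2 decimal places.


Convert depth to km: 2147 / 1000 = 2.147 km
Temperature increase = gradient * depth_km = 32.9 * 2.147 = 70.64 C
Temperature at depth = T_surface + delta_T = 20.7 + 70.64
T = 91.34 C

91.34


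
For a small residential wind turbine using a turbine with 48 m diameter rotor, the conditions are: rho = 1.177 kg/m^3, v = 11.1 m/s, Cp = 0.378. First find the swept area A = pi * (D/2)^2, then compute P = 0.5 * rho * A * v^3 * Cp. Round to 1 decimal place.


Step 1 -- Compute swept area:
  A = pi * (D/2)^2 = pi * (48/2)^2 = 1809.56 m^2
Step 2 -- Apply wind power equation:
  P = 0.5 * rho * A * v^3 * Cp
  v^3 = 11.1^3 = 1367.631
  P = 0.5 * 1.177 * 1809.56 * 1367.631 * 0.378
  P = 550528.2 W

550528.2


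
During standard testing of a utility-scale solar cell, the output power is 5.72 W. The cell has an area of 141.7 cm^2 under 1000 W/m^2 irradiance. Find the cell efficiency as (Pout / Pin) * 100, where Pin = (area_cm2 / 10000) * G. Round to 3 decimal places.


First compute the input power:
  Pin = area_cm2 / 10000 * G = 141.7 / 10000 * 1000 = 14.17 W
Then compute efficiency:
  Efficiency = (Pout / Pin) * 100 = (5.72 / 14.17) * 100
  Efficiency = 40.367%

40.367


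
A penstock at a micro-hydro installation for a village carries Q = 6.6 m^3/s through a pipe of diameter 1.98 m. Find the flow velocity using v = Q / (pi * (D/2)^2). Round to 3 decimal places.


Compute pipe cross-sectional area:
  A = pi * (D/2)^2 = pi * (1.98/2)^2 = 3.0791 m^2
Calculate velocity:
  v = Q / A = 6.6 / 3.0791
  v = 2.144 m/s

2.144


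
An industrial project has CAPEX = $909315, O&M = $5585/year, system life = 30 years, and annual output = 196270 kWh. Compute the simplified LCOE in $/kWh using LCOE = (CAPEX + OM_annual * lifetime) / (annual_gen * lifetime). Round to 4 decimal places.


Total cost = CAPEX + OM * lifetime = 909315 + 5585 * 30 = 909315 + 167550 = 1076865
Total generation = annual * lifetime = 196270 * 30 = 5888100 kWh
LCOE = 1076865 / 5888100
LCOE = 0.1829 $/kWh

0.1829


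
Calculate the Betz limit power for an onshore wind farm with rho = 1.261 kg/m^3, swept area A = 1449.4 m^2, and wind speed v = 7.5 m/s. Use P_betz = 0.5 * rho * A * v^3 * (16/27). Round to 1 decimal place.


The Betz coefficient Cp_max = 16/27 = 0.5926
v^3 = 7.5^3 = 421.875
P_betz = 0.5 * rho * A * v^3 * Cp_max
P_betz = 0.5 * 1.261 * 1449.4 * 421.875 * 0.5926
P_betz = 228461.7 W

228461.7


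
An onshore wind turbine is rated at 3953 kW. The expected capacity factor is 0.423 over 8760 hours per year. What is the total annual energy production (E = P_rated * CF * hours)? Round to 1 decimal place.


Annual energy = rated_kW * capacity_factor * hours_per_year
Given: P_rated = 3953 kW, CF = 0.423, hours = 8760
E = 3953 * 0.423 * 8760
E = 14647762.4 kWh

14647762.4


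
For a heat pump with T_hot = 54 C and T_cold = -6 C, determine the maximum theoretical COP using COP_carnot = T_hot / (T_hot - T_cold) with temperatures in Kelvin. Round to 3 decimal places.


Convert to Kelvin:
  T_hot = 54 + 273.15 = 327.15 K
  T_cold = -6 + 273.15 = 267.15 K
Apply Carnot COP formula:
  COP = T_hot_K / (T_hot_K - T_cold_K) = 327.15 / 60.0
  COP = 5.453

5.453


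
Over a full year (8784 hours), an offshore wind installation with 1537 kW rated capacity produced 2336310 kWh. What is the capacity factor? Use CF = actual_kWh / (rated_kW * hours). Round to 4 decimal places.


Capacity factor = actual output / maximum possible output
Maximum possible = rated * hours = 1537 * 8784 = 13501008 kWh
CF = 2336310 / 13501008
CF = 0.1730

0.1730


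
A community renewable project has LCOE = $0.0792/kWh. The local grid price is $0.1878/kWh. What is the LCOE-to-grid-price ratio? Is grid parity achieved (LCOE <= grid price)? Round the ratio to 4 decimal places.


Compare LCOE to grid price:
  LCOE = $0.0792/kWh, Grid price = $0.1878/kWh
  Ratio = LCOE / grid_price = 0.0792 / 0.1878 = 0.4217
  Grid parity achieved (ratio <= 1)? yes

0.4217


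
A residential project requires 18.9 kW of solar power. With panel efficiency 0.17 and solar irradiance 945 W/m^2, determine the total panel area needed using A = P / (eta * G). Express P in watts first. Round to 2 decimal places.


Convert target power to watts: P = 18.9 * 1000 = 18900.0 W
Compute denominator: eta * G = 0.17 * 945 = 160.65
Required area A = P / (eta * G) = 18900.0 / 160.65
A = 117.65 m^2

117.65


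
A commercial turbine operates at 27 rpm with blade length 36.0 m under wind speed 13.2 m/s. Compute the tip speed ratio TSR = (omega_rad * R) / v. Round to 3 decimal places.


Convert rotational speed to rad/s:
  omega = 27 * 2 * pi / 60 = 2.8274 rad/s
Compute tip speed:
  v_tip = omega * R = 2.8274 * 36.0 = 101.788 m/s
Tip speed ratio:
  TSR = v_tip / v_wind = 101.788 / 13.2 = 7.711

7.711


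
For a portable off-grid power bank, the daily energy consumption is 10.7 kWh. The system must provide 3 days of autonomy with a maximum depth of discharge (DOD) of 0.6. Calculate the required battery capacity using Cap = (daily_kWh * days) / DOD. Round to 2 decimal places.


Total energy needed = daily * days = 10.7 * 3 = 32.1 kWh
Account for depth of discharge:
  Cap = total_energy / DOD = 32.1 / 0.6
  Cap = 53.50 kWh

53.50


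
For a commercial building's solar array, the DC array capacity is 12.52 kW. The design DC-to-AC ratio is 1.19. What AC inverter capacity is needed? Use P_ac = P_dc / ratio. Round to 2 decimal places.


The inverter AC capacity is determined by the DC/AC ratio.
Given: P_dc = 12.52 kW, DC/AC ratio = 1.19
P_ac = P_dc / ratio = 12.52 / 1.19
P_ac = 10.52 kW

10.52
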